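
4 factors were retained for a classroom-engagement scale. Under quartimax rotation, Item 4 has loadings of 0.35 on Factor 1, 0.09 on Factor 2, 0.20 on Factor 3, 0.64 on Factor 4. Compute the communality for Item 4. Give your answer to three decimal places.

h² = 0.35² + 0.09² + 0.20² + 0.64² = 0.1225 + 0.0081 + 0.0400 + 0.4096 = 0.5802

0.580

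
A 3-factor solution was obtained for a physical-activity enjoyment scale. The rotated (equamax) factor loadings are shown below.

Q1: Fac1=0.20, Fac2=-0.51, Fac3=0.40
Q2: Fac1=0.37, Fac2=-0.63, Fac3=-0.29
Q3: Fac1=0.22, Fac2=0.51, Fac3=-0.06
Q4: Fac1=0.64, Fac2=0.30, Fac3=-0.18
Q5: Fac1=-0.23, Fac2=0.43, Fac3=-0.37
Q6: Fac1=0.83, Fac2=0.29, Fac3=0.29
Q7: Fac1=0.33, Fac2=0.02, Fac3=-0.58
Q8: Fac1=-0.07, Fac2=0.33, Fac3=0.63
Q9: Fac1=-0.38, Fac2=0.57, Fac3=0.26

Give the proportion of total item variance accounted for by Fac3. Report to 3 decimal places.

SS loadings for Fac3 = 0.40² + (-0.29)² + (-0.06)² + (-0.18)² + (-0.37)² + 0.29² + (-0.58)² + 0.63² + 0.26² = 1.3020
Proportion of variance = 1.3020 / 9 = 0.1447.

0.145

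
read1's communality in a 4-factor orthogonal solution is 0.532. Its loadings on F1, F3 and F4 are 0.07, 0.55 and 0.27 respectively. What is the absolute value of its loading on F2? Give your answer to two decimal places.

Under orthogonal rotation h² = Σλ², so λ_F2² = h² − (0.3803) = 0.532 − 0.3803 = 0.1517.
|λ| = √0.1517 = 0.3895.

0.39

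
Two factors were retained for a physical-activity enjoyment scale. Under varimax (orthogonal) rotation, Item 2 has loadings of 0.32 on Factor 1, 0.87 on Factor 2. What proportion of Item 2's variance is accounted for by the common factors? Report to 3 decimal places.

h² = 0.32² + 0.87² = 0.1024 + 0.7569 = 0.8593

0.859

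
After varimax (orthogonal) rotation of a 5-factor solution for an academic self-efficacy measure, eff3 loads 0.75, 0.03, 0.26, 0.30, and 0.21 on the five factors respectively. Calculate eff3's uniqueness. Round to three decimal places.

0.235

h² = 0.75² + 0.03² + 0.26² + 0.30² + 0.21² = 0.5625 + 0.0009 + 0.0676 + 0.0900 + 0.0441 = 0.7651
Uniqueness u² = 1 − h² = 1 − 0.7651 = 0.2349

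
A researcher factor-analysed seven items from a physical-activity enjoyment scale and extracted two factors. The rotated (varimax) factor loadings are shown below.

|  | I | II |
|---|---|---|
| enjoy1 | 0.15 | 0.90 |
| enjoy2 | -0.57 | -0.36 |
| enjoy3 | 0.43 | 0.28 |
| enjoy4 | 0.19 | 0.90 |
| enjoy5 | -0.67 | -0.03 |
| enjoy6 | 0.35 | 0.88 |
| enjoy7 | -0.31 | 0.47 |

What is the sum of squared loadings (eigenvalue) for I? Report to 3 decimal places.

1.236

SS loadings for I = 0.15² + (-0.57)² + 0.43² + 0.19² + (-0.67)² + 0.35² + (-0.31)² = 0.0225 + 0.3249 + 0.1849 + 0.0361 + 0.4489 + 0.1225 + 0.0961 = 1.2359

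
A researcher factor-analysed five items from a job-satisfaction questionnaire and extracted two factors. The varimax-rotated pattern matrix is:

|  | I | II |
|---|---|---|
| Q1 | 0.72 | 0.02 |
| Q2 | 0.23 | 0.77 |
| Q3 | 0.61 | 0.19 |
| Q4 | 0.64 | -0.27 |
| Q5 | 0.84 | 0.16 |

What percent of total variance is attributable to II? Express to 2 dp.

14.56%

SS loadings for II = 0.02² + 0.77² + 0.19² + (-0.27)² + 0.16² = 0.7279
With 5 standardized items, total variance = 5. Proportion = 0.7279/5 = 0.1456 → 14.56%.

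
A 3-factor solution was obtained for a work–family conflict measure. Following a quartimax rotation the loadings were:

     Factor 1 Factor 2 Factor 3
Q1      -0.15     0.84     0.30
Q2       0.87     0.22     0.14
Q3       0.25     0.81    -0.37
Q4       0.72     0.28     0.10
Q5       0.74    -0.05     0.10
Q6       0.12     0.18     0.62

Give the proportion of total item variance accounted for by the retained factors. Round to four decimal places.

0.6828

Communalities: 0.8181, 0.8249, 0.8555, 0.6068, 0.5601, 0.4312; Σh² = 4.0966.
Total variance with 6 standardized items is 6, so the solution explains 4.0966/6 = 0.6828.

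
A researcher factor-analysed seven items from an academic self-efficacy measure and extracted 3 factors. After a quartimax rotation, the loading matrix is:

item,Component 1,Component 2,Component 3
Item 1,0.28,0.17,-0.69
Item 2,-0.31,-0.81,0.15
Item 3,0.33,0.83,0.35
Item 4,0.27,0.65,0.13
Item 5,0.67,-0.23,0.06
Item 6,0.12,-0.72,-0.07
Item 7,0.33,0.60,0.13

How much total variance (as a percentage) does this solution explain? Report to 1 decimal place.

61.7%

SS loadings by factor: 0.9285, 2.7277, 0.6634; total = 4.3196.
Total variance with 7 standardized items is 7, so the solution explains 4.3196/7 = 0.6171 = 61.71%.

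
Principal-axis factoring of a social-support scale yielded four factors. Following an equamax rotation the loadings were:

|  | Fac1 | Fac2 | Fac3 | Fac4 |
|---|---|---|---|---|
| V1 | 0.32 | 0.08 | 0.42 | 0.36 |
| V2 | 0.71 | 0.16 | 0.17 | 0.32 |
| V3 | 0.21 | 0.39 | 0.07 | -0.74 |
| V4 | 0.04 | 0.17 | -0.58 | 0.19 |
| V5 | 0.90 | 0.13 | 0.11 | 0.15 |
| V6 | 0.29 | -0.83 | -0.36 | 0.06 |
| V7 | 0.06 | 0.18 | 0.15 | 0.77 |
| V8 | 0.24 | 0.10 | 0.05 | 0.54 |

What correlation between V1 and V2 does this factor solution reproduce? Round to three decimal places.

r̂ = Σ λ_i·λ_j across factors = (0.32)(0.71) + (0.08)(0.16) + (0.42)(0.17) + (0.36)(0.32)
  = +0.2272 +0.0128 +0.0714 +0.1152 = 0.4266

0.427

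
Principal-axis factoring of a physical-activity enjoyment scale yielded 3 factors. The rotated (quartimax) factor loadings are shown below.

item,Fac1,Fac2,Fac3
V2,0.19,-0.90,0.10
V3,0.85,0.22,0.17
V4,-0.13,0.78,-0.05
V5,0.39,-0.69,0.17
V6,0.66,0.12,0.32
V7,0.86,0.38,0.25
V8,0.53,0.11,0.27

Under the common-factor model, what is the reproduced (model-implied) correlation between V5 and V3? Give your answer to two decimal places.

0.21

r̂ = Σ λ_i·λ_j across factors = (0.39)(0.85) + (-0.69)(0.22) + (0.17)(0.17)
  = +0.3315 -0.1518 +0.0289 = 0.2086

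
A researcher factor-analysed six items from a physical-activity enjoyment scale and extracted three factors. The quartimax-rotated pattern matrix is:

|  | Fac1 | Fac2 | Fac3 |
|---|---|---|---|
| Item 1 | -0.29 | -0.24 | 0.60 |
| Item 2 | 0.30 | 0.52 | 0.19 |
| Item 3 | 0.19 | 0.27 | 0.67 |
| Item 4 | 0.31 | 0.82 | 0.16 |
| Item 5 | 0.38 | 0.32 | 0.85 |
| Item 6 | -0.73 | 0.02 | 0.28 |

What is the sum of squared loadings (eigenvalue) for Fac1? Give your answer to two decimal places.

0.98

SS loadings for Fac1 = (-0.29)² + 0.30² + 0.19² + 0.31² + 0.38² + (-0.73)² = 0.0841 + 0.0900 + 0.0361 + 0.0961 + 0.1444 + 0.5329 = 0.9836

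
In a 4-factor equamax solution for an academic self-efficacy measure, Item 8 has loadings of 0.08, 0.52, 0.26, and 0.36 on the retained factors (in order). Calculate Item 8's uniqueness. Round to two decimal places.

h² = 0.08² + 0.52² + 0.26² + 0.36² = 0.0064 + 0.2704 + 0.0676 + 0.1296 = 0.4740
Uniqueness u² = 1 − h² = 1 − 0.4740 = 0.5260

0.53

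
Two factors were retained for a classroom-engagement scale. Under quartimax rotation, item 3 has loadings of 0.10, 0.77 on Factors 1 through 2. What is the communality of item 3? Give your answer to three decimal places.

0.603

h² = 0.10² + 0.77² = 0.0100 + 0.5929 = 0.6029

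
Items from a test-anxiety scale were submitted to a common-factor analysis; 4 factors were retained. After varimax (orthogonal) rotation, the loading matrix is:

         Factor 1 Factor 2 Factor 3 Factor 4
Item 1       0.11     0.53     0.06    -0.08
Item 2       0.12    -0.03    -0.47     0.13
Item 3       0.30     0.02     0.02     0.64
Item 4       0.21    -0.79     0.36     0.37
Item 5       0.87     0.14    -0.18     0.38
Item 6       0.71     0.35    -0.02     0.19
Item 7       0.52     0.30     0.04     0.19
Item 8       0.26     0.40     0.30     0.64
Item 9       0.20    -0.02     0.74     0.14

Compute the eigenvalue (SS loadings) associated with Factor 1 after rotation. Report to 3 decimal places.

SS loadings for Factor 1 = 0.11² + 0.12² + 0.30² + 0.21² + 0.87² + 0.71² + 0.52² + 0.26² + 0.20² = 0.0121 + 0.0144 + 0.0900 + 0.0441 + 0.7569 + 0.5041 + 0.2704 + 0.0676 + 0.0400 = 1.7996

1.800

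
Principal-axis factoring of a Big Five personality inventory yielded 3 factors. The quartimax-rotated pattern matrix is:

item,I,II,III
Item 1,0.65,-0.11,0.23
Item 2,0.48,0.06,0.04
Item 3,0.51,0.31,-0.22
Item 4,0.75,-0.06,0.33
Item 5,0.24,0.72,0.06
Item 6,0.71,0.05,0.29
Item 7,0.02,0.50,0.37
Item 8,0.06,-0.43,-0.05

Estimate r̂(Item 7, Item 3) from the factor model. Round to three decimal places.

0.084

r̂ = Σ λ_i·λ_j across factors = (0.02)(0.51) + (0.50)(0.31) + (0.37)(-0.22)
  = +0.0102 +0.1550 -0.0814 = 0.0838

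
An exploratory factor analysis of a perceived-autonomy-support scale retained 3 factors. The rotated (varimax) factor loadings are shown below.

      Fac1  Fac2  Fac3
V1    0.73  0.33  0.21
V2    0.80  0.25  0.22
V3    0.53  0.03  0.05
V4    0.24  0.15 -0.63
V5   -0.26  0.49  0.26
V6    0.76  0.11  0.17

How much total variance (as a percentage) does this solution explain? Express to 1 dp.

53.2%

SS loadings by factor: 2.1566, 0.4470, 0.5884; total = 3.1920.
Total variance with 6 standardized items is 6, so the solution explains 3.1920/6 = 0.5320 = 53.20%.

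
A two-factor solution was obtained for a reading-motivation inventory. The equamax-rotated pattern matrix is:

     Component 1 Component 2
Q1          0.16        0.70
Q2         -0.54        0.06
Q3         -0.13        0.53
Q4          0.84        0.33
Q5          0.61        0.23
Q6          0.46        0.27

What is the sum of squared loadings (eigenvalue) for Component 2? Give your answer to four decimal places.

1.0092

SS loadings for Component 2 = 0.70² + 0.06² + 0.53² + 0.33² + 0.23² + 0.27² = 0.4900 + 0.0036 + 0.2809 + 0.1089 + 0.0529 + 0.0729 = 1.0092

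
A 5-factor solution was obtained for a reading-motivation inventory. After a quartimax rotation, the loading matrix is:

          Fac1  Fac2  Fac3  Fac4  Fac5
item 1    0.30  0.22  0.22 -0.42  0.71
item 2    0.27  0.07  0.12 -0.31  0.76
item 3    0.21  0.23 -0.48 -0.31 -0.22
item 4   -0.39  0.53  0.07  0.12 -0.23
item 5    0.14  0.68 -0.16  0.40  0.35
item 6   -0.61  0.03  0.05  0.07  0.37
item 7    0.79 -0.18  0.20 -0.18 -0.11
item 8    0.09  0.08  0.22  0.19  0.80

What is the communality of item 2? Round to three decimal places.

h² = 0.27² + 0.07² + 0.12² + (-0.31)² + 0.76² = 0.0729 + 0.0049 + 0.0144 + 0.0961 + 0.5776 = 0.7659

0.766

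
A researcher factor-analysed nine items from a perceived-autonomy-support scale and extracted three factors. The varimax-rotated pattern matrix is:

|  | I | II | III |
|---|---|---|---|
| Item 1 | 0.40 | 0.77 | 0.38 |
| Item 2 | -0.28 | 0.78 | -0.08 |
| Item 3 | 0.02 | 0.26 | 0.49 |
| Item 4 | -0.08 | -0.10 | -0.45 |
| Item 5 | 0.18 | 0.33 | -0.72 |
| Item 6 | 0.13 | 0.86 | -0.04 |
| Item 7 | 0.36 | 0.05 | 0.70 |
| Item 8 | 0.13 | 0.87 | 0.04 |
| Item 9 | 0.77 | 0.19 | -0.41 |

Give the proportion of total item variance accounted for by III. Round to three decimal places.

0.197

SS loadings for III = 0.38² + (-0.08)² + 0.49² + (-0.45)² + (-0.72)² + (-0.04)² + 0.70² + 0.04² + (-0.41)² = 1.7731
Proportion of variance = 1.7731 / 9 = 0.1970.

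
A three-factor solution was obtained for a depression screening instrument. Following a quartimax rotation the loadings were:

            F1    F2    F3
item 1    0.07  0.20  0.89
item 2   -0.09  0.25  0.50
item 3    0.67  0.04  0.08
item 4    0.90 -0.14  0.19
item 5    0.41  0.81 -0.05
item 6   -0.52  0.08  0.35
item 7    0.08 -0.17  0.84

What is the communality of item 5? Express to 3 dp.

0.827

h² = 0.41² + 0.81² + (-0.05)² = 0.1681 + 0.6561 + 0.0025 = 0.8267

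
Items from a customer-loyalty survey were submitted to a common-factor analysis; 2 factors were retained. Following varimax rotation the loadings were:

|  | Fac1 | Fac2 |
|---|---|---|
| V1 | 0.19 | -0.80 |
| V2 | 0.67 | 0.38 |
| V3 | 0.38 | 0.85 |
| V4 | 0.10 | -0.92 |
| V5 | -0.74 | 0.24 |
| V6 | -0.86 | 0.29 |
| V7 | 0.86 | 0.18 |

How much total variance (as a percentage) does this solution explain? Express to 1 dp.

Communalities: 0.6761, 0.5933, 0.8669, 0.8564, 0.6052, 0.8237, 0.7720; Σh² = 5.1936.
Total variance with 7 standardized items is 7, so the solution explains 5.1936/7 = 0.7419 = 74.19%.

74.2%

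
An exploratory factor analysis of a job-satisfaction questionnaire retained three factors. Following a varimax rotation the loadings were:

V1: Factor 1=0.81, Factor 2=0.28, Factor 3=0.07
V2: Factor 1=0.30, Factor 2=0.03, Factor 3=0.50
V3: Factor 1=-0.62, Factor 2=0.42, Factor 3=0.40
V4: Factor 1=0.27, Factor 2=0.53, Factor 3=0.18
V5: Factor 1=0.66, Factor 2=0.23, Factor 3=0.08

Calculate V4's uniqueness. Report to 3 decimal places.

0.614

h² = 0.27² + 0.53² + 0.18² = 0.0729 + 0.2809 + 0.0324 = 0.3862
Uniqueness u² = 1 − h² = 1 − 0.3862 = 0.6138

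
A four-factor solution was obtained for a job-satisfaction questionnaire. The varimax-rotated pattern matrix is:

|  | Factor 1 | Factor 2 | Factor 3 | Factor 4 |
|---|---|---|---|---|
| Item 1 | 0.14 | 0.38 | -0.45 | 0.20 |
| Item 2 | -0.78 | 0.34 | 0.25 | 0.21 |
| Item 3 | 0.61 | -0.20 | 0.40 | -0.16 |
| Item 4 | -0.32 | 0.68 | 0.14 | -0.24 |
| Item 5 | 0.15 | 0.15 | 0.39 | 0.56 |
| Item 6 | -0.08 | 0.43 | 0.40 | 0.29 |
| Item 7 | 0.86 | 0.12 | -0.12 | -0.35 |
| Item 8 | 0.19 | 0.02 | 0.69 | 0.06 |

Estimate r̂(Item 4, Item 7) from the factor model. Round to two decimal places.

r̂ = Σ λ_i·λ_j across factors = (-0.32)(0.86) + (0.68)(0.12) + (0.14)(-0.12) + (-0.24)(-0.35)
  = -0.2752 +0.0816 -0.0168 +0.0840 = -0.1264

-0.13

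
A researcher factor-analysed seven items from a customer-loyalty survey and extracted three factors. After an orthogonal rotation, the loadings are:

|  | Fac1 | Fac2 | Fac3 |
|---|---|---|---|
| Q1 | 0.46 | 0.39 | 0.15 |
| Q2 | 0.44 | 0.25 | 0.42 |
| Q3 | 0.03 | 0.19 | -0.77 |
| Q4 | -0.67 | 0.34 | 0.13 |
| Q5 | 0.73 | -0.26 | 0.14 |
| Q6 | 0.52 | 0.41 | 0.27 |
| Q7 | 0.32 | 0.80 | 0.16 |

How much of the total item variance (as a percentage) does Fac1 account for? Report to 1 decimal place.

25.2%

SS loadings for Fac1 = 0.46² + 0.44² + 0.03² + (-0.67)² + 0.73² + 0.52² + 0.32² = 1.7607
With 7 standardized items, total variance = 7. Proportion = 1.7607/7 = 0.2515 → 25.15%.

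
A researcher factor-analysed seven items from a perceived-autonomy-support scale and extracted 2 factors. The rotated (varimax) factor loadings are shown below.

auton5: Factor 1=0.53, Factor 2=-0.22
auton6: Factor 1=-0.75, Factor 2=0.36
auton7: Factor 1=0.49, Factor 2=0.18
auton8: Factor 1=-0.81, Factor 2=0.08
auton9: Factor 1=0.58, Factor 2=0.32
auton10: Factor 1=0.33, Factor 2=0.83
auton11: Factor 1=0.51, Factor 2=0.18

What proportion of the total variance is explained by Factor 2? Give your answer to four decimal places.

0.1486

SS loadings for Factor 2 = (-0.22)² + 0.36² + 0.18² + 0.08² + 0.32² + 0.83² + 0.18² = 1.0405
Proportion of variance = 1.0405 / 7 = 0.1486.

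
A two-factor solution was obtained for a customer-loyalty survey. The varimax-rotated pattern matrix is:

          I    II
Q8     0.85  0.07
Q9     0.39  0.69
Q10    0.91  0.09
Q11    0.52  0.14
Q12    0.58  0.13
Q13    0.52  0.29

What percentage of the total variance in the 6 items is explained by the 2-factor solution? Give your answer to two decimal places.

53.16%

Communalities: 0.7274, 0.6282, 0.8362, 0.2900, 0.3533, 0.3545; Σh² = 3.1896.
Total variance with 6 standardized items is 6, so the solution explains 3.1896/6 = 0.5316 = 53.16%.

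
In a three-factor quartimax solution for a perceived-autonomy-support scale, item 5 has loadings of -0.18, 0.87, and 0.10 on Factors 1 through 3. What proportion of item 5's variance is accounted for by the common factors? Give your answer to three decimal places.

0.799

h² = (-0.18)² + 0.87² + 0.10² = 0.0324 + 0.7569 + 0.0100 = 0.7993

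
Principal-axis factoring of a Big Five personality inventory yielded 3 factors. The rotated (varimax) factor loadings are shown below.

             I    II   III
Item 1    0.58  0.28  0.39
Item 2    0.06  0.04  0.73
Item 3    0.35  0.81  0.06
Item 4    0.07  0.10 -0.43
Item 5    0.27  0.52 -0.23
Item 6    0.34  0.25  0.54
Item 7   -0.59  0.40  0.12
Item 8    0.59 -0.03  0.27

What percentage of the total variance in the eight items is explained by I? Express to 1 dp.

16.9%

SS loadings for I = 0.58² + 0.06² + 0.35² + 0.07² + 0.27² + 0.34² + (-0.59)² + 0.59² = 1.3521
With 8 standardized items, total variance = 8. Proportion = 1.3521/8 = 0.1690 → 16.90%.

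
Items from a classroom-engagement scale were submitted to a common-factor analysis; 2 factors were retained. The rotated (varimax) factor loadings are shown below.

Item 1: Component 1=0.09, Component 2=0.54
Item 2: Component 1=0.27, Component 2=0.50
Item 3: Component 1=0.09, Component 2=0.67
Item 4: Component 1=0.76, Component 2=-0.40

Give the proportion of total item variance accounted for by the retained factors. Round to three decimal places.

SS loadings by factor: 0.6667, 1.1505; total = 1.8172.
Total variance with 4 standardized items is 4, so the solution explains 1.8172/4 = 0.4543.

0.454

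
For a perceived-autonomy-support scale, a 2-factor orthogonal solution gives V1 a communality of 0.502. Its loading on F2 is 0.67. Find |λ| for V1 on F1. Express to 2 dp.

Under orthogonal rotation h² = Σλ², so λ_F1² = h² − (0.4489) = 0.502 − 0.4489 = 0.0531.
|λ| = √0.0531 = 0.2304.

0.23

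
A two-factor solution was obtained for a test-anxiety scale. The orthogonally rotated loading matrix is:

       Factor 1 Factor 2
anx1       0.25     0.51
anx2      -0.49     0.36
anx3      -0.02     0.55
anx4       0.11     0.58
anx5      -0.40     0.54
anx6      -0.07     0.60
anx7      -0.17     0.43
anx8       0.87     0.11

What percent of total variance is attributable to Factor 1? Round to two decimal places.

SS loadings for Factor 1 = 0.25² + (-0.49)² + (-0.02)² + 0.11² + (-0.40)² + (-0.07)² + (-0.17)² + 0.87² = 1.2658
With 8 standardized items, total variance = 8. Proportion = 1.2658/8 = 0.1582 → 15.82%.

15.82%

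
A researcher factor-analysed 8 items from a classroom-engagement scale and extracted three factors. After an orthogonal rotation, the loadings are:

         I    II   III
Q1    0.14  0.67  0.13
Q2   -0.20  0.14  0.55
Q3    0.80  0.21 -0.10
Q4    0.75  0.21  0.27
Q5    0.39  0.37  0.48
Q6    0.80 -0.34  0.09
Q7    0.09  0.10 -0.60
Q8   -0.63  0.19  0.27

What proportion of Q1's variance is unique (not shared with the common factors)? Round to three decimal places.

h² = 0.14² + 0.67² + 0.13² = 0.0196 + 0.4489 + 0.0169 = 0.4854
Uniqueness u² = 1 − h² = 1 − 0.4854 = 0.5146

0.515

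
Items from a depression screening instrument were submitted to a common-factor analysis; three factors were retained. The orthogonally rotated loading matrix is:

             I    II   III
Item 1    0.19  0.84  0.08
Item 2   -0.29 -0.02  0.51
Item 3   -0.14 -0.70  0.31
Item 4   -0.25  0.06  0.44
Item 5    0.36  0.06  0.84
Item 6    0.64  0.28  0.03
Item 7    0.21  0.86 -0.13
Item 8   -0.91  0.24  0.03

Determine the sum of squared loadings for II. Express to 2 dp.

2.08

SS loadings for II = 0.84² + (-0.02)² + (-0.70)² + 0.06² + 0.06² + 0.28² + 0.86² + 0.24² = 0.7056 + 0.0004 + 0.4900 + 0.0036 + 0.0036 + 0.0784 + 0.7396 + 0.0576 = 2.0788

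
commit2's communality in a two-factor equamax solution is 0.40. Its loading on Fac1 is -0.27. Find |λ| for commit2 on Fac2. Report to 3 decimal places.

0.572

Under orthogonal rotation h² = Σλ², so λ_Fac2² = h² − (0.0729) = 0.40 − 0.0729 = 0.3271.
|λ| = √0.3271 = 0.5719.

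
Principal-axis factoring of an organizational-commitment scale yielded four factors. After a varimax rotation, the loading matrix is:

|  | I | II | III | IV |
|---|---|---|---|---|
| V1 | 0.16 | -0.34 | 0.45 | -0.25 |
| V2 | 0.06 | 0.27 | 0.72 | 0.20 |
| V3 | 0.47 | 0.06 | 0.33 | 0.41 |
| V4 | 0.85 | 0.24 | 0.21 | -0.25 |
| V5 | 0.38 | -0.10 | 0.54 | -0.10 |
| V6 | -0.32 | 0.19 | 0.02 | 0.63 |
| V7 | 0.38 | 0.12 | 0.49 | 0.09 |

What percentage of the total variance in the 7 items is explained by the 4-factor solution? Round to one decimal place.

SS loadings by factor: 1.3638, 0.3102, 1.4060, 0.7481; total = 3.8281.
Total variance with 7 standardized items is 7, so the solution explains 3.8281/7 = 0.5469 = 54.69%.

54.7%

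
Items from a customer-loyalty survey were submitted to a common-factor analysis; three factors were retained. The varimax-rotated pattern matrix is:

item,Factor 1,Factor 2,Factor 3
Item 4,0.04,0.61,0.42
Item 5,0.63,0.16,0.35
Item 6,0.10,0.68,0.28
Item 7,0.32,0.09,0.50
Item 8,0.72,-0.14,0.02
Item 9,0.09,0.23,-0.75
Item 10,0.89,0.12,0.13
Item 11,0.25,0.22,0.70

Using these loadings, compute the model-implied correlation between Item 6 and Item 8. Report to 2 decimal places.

-0.02

r̂ = Σ λ_i·λ_j across factors = (0.10)(0.72) + (0.68)(-0.14) + (0.28)(0.02)
  = +0.0720 -0.0952 +0.0056 = -0.0176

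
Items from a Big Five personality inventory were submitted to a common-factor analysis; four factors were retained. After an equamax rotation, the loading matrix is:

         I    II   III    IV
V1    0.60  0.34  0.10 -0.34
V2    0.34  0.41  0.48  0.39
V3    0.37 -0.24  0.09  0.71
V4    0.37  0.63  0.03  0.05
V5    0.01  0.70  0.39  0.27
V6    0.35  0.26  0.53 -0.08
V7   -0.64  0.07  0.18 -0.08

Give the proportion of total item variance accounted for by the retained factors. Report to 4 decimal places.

Communalities: 0.6012, 0.6662, 0.7067, 0.5372, 0.7151, 0.4774, 0.4533; Σh² = 4.1571.
Total variance with 7 standardized items is 7, so the solution explains 4.1571/7 = 0.5939.

0.5939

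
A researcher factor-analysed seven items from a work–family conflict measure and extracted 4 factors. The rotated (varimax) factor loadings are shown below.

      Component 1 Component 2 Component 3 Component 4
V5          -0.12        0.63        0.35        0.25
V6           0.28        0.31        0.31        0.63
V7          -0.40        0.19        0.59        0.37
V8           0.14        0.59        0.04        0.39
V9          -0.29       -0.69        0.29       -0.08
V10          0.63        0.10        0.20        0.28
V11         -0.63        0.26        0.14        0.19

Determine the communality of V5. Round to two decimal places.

0.60

h² = (-0.12)² + 0.63² + 0.35² + 0.25² = 0.0144 + 0.3969 + 0.1225 + 0.0625 = 0.5963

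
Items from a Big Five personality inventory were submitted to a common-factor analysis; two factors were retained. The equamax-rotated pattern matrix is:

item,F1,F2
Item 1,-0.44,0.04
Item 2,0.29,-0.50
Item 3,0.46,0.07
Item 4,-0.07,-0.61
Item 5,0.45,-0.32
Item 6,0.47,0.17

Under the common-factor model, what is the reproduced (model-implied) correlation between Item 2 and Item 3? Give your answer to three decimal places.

r̂ = Σ λ_i·λ_j across factors = (0.29)(0.46) + (-0.50)(0.07)
  = +0.1334 -0.0350 = 0.0984

0.098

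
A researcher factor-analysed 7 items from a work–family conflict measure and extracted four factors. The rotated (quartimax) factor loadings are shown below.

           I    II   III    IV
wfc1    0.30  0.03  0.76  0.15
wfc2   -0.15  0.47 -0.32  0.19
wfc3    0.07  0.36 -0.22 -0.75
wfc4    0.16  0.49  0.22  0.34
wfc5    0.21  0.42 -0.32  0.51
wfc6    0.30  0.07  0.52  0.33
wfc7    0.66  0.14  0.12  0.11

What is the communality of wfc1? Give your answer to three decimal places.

h² = 0.30² + 0.03² + 0.76² + 0.15² = 0.0900 + 0.0009 + 0.5776 + 0.0225 = 0.6910

0.691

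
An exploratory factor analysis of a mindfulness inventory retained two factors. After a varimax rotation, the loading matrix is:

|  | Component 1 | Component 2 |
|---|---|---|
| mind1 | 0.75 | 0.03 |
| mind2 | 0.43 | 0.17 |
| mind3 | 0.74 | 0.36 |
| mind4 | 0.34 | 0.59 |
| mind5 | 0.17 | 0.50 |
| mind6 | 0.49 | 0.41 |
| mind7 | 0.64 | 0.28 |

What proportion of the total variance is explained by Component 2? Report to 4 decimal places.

0.1434

SS loadings for Component 2 = 0.03² + 0.17² + 0.36² + 0.59² + 0.50² + 0.41² + 0.28² = 1.0040
Proportion of variance = 1.0040 / 7 = 0.1434.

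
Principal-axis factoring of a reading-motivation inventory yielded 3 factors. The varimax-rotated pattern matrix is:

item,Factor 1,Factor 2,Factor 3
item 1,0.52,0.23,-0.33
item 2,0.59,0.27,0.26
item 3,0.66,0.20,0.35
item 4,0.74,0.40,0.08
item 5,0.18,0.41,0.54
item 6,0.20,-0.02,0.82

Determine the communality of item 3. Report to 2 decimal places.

0.60

h² = 0.66² + 0.20² + 0.35² = 0.4356 + 0.0400 + 0.1225 = 0.5981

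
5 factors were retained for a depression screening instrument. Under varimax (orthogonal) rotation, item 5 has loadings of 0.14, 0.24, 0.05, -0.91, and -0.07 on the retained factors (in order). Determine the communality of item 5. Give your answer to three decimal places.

0.913

h² = 0.14² + 0.24² + 0.05² + (-0.91)² + (-0.07)² = 0.0196 + 0.0576 + 0.0025 + 0.8281 + 0.0049 = 0.9127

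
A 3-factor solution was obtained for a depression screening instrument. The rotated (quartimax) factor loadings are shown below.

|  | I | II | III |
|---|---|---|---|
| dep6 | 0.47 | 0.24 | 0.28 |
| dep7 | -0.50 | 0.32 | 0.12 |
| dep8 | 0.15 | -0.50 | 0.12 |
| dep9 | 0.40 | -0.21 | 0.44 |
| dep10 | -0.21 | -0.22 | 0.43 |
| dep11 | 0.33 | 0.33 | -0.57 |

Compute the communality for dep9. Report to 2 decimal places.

0.40

h² = 0.40² + (-0.21)² + 0.44² = 0.1600 + 0.0441 + 0.1936 = 0.3977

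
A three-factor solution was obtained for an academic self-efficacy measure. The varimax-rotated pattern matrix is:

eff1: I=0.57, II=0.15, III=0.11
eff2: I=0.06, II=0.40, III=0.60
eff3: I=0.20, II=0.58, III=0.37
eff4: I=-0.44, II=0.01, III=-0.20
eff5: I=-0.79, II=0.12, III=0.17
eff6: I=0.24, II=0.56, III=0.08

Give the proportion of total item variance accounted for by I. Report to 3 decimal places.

0.207

SS loadings for I = 0.57² + 0.06² + 0.20² + (-0.44)² + (-0.79)² + 0.24² = 1.2438
Proportion of variance = 1.2438 / 6 = 0.2073.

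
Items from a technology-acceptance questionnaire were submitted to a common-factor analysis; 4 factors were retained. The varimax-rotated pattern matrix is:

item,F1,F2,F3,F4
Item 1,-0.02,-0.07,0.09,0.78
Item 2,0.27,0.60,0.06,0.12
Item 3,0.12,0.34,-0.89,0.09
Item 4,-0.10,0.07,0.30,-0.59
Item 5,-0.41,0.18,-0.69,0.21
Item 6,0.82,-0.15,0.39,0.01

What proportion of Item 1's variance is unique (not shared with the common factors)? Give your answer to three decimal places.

0.378

h² = (-0.02)² + (-0.07)² + 0.09² + 0.78² = 0.0004 + 0.0049 + 0.0081 + 0.6084 = 0.6218
Uniqueness u² = 1 − h² = 1 − 0.6218 = 0.3782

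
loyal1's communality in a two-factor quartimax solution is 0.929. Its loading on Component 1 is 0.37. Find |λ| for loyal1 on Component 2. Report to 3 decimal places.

Under orthogonal rotation h² = Σλ², so λ_Component 2² = h² − (0.1369) = 0.929 − 0.1369 = 0.7921.
|λ| = √0.7921 = 0.8900.

0.890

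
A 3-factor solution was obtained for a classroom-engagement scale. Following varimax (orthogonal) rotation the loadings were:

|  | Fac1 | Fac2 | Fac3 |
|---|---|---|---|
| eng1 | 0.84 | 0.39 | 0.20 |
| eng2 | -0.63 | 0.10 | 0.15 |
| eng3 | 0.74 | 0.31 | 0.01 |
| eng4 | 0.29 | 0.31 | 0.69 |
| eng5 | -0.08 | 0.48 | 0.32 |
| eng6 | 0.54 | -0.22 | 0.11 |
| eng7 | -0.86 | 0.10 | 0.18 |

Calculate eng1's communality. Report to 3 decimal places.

0.898

h² = 0.84² + 0.39² + 0.20² = 0.7056 + 0.1521 + 0.0400 = 0.8977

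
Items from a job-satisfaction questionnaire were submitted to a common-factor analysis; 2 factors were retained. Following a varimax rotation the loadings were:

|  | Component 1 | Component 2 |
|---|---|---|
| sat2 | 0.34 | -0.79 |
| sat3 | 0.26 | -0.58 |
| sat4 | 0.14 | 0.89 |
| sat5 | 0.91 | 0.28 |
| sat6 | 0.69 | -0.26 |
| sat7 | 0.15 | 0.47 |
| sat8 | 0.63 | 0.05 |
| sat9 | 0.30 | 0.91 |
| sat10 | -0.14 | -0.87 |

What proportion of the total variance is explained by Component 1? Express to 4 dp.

0.2262

SS loadings for Component 1 = 0.34² + 0.26² + 0.14² + 0.91² + 0.69² + 0.15² + 0.63² + 0.30² + (-0.14)² = 2.0360
Proportion of variance = 2.0360 / 9 = 0.2262.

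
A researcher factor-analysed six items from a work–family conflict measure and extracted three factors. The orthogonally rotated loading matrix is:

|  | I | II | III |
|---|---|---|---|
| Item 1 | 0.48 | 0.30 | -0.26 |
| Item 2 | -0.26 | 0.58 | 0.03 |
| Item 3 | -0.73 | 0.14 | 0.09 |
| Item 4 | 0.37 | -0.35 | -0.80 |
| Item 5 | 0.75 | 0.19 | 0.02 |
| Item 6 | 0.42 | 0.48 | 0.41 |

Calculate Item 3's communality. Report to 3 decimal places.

h² = (-0.73)² + 0.14² + 0.09² = 0.5329 + 0.0196 + 0.0081 = 0.5606

0.561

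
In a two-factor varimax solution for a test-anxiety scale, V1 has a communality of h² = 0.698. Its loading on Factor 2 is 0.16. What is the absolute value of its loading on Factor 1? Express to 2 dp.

0.82

Under orthogonal rotation h² = Σλ², so λ_Factor 1² = h² − (0.0256) = 0.698 − 0.0256 = 0.6724.
|λ| = √0.6724 = 0.8200.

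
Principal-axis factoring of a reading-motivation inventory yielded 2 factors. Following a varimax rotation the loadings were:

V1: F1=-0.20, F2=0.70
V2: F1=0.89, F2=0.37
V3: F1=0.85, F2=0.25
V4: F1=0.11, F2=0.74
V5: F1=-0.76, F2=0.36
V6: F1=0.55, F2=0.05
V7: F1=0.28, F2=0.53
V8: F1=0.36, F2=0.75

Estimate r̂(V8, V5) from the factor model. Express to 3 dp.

-0.004

r̂ = Σ λ_i·λ_j across factors = (0.36)(-0.76) + (0.75)(0.36)
  = -0.2736 +0.2700 = -0.0036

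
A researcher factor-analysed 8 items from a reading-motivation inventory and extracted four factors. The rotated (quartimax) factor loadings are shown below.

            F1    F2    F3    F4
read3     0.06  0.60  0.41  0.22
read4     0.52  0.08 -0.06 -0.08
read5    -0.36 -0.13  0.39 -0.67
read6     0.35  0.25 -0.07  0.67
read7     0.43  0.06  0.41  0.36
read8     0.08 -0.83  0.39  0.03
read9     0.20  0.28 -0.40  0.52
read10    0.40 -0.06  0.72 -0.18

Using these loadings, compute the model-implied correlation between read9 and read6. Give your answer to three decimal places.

r̂ = Σ λ_i·λ_j across factors = (0.20)(0.35) + (0.28)(0.25) + (-0.40)(-0.07) + (0.52)(0.67)
  = +0.0700 +0.0700 +0.0280 +0.3484 = 0.5164

0.516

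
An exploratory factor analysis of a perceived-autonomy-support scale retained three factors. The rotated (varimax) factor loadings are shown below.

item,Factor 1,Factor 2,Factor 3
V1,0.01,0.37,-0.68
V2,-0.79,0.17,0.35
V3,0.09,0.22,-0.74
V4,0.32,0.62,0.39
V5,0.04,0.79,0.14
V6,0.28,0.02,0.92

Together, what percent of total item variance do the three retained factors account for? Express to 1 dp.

69.8%

SS loadings by factor: 0.8147, 1.2231, 2.1506; total = 4.1884.
Total variance with 6 standardized items is 6, so the solution explains 4.1884/6 = 0.6981 = 69.81%.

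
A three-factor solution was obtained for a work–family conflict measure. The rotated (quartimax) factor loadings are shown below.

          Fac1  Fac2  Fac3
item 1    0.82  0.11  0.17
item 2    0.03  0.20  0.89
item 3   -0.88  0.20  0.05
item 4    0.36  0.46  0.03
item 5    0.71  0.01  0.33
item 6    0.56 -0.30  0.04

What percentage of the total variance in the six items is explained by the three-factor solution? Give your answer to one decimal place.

62.1%

Communalities: 0.7134, 0.8330, 0.8169, 0.3421, 0.6131, 0.4052; Σh² = 3.7237.
Total variance with 6 standardized items is 6, so the solution explains 3.7237/6 = 0.6206 = 62.06%.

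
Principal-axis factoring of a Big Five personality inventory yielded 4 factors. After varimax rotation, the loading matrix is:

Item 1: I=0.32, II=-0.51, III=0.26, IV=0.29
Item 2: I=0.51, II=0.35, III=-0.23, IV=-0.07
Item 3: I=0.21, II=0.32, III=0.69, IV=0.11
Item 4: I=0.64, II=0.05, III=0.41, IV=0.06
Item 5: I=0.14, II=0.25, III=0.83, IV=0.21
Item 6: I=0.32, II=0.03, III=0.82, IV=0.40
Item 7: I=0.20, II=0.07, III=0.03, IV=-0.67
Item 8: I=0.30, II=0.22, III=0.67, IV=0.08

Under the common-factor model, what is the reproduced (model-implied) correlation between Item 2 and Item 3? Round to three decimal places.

0.053

r̂ = Σ λ_i·λ_j across factors = (0.51)(0.21) + (0.35)(0.32) + (-0.23)(0.69) + (-0.07)(0.11)
  = +0.1071 +0.1120 -0.1587 -0.0077 = 0.0527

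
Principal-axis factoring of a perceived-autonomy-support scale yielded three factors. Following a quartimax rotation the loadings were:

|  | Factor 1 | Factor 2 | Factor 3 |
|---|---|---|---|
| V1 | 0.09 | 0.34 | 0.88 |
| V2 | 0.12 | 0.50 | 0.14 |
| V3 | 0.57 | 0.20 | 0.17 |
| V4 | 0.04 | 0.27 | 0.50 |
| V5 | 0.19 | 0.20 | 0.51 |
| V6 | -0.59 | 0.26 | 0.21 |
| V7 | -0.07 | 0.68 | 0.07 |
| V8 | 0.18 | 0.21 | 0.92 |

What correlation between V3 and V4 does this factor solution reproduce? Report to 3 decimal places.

r̂ = Σ λ_i·λ_j across factors = (0.57)(0.04) + (0.20)(0.27) + (0.17)(0.50)
  = +0.0228 +0.0540 +0.0850 = 0.1618

0.162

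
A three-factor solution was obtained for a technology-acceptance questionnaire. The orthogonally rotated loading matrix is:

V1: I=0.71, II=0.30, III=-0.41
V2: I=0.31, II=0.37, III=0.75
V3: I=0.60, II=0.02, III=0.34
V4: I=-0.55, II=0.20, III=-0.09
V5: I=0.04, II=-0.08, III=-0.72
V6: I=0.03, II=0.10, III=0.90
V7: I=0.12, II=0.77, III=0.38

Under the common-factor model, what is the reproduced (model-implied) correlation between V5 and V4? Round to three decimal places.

0.027

r̂ = Σ λ_i·λ_j across factors = (0.04)(-0.55) + (-0.08)(0.20) + (-0.72)(-0.09)
  = -0.0220 -0.0160 +0.0648 = 0.0268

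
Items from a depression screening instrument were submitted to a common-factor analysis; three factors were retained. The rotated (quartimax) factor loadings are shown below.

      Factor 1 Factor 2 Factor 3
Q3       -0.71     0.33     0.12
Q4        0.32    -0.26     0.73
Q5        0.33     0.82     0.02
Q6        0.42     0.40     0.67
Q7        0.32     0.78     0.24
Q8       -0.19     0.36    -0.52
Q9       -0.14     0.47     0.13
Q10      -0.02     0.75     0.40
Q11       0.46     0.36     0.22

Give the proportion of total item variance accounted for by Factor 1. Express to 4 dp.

SS loadings for Factor 1 = (-0.71)² + 0.32² + 0.33² + 0.42² + 0.32² + (-0.19)² + (-0.14)² + (-0.02)² + 0.46² = 1.2619
Proportion of variance = 1.2619 / 9 = 0.1402.

0.1402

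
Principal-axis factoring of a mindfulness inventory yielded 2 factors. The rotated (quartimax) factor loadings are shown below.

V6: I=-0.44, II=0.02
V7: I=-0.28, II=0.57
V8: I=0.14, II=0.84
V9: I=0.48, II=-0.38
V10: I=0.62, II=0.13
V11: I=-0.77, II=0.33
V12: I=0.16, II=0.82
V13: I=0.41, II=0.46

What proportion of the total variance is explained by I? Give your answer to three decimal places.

SS loadings for I = (-0.44)² + (-0.28)² + 0.14² + 0.48² + 0.62² + (-0.77)² + 0.16² + 0.41² = 1.6930
Proportion of variance = 1.6930 / 8 = 0.2116.

0.212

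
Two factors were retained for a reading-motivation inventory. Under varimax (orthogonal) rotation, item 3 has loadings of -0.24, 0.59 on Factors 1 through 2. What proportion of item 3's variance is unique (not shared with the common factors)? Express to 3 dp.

h² = (-0.24)² + 0.59² = 0.0576 + 0.3481 = 0.4057
Uniqueness u² = 1 − h² = 1 − 0.4057 = 0.5943

0.594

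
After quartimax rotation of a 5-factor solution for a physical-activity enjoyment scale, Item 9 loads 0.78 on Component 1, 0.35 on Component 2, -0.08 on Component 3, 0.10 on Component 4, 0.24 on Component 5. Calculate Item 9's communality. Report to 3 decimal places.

0.805

h² = 0.78² + 0.35² + (-0.08)² + 0.10² + 0.24² = 0.6084 + 0.1225 + 0.0064 + 0.0100 + 0.0576 = 0.8049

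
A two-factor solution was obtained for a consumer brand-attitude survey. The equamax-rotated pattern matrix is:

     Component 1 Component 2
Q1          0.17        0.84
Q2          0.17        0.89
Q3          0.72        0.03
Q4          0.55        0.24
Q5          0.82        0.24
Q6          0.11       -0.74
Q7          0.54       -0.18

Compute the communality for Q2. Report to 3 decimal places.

h² = 0.17² + 0.89² = 0.0289 + 0.7921 = 0.8210

0.821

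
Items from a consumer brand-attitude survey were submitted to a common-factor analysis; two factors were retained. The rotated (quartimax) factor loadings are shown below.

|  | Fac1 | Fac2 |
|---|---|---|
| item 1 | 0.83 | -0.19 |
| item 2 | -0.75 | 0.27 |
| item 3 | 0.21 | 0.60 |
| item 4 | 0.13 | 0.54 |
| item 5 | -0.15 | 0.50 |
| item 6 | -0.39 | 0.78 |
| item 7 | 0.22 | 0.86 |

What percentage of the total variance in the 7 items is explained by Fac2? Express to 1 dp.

33.7%

SS loadings for Fac2 = (-0.19)² + 0.27² + 0.60² + 0.54² + 0.50² + 0.78² + 0.86² = 2.3586
With 7 standardized items, total variance = 7. Proportion = 2.3586/7 = 0.3369 → 33.69%.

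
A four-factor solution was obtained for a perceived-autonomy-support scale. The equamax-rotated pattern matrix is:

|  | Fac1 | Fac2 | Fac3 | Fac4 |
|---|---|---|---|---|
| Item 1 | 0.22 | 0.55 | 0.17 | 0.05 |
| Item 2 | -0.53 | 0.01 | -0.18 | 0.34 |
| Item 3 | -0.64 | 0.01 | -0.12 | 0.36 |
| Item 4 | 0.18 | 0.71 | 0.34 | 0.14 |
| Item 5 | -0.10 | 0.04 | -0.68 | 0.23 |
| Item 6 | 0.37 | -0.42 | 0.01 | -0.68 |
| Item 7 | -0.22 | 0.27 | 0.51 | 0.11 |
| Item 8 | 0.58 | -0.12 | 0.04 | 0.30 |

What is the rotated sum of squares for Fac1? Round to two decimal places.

SS loadings for Fac1 = 0.22² + (-0.53)² + (-0.64)² + 0.18² + (-0.10)² + 0.37² + (-0.22)² + 0.58² = 0.0484 + 0.2809 + 0.4096 + 0.0324 + 0.0100 + 0.1369 + 0.0484 + 0.3364 = 1.3030

1.30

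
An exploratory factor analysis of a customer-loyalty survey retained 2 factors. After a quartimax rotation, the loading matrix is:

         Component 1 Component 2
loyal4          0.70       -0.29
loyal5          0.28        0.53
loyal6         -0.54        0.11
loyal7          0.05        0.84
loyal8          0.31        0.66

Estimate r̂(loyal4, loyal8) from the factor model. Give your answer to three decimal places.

r̂ = Σ λ_i·λ_j across factors = (0.70)(0.31) + (-0.29)(0.66)
  = +0.2170 -0.1914 = 0.0256

0.026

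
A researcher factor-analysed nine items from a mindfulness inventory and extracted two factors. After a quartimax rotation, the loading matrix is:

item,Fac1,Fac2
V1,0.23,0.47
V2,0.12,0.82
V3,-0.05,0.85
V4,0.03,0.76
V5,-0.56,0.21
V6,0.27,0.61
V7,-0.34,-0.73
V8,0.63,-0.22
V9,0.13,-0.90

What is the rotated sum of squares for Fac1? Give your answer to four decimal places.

0.9866

SS loadings for Fac1 = 0.23² + 0.12² + (-0.05)² + 0.03² + (-0.56)² + 0.27² + (-0.34)² + 0.63² + 0.13² = 0.0529 + 0.0144 + 0.0025 + 0.0009 + 0.3136 + 0.0729 + 0.1156 + 0.3969 + 0.0169 = 0.9866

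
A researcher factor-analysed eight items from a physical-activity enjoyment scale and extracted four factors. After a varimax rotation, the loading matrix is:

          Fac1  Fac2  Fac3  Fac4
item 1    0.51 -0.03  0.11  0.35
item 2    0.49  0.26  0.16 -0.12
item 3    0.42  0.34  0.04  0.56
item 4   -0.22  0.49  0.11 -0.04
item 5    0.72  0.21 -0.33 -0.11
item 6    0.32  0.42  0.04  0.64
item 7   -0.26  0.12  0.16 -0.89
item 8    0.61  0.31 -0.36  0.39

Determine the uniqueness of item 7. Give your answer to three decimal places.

h² = (-0.26)² + 0.12² + 0.16² + (-0.89)² = 0.0676 + 0.0144 + 0.0256 + 0.7921 = 0.8997
Uniqueness u² = 1 − h² = 1 − 0.8997 = 0.1003

0.100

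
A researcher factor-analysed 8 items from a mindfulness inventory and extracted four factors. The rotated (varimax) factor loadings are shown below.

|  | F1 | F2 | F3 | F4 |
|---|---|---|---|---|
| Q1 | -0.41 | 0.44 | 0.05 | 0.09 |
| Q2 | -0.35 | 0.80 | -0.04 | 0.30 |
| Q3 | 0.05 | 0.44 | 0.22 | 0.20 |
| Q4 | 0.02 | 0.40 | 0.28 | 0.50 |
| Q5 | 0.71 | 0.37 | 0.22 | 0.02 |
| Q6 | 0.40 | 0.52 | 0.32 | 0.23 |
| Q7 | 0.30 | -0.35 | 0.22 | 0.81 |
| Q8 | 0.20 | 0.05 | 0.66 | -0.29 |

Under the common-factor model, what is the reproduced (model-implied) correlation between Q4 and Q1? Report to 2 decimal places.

r̂ = Σ λ_i·λ_j across factors = (0.02)(-0.41) + (0.40)(0.44) + (0.28)(0.05) + (0.50)(0.09)
  = -0.0082 +0.1760 +0.0140 +0.0450 = 0.2268

0.23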